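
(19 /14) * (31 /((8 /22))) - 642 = -29473 /56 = -526.30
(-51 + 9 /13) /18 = -109 /39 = -2.79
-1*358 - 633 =-991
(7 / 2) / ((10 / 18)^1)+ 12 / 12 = 73 / 10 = 7.30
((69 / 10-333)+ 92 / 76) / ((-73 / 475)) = 308645 / 146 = 2114.01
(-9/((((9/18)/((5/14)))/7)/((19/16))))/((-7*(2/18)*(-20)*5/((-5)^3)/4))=38475/112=343.53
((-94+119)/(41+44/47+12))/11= 0.04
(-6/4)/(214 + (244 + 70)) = -1/352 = -0.00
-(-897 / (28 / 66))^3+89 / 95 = 9452246563.91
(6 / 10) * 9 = 27 / 5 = 5.40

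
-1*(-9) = 9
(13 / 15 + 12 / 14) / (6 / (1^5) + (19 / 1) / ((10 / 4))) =181 / 1428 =0.13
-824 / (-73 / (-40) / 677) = -22313920 / 73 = -305670.14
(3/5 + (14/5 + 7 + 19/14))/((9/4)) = 1646/315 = 5.23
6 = 6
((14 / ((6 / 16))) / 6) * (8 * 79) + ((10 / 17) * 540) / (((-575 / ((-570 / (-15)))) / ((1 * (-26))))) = 15758944 / 3519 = 4478.24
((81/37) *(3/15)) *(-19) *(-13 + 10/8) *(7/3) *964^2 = 39210947748/185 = 211951068.91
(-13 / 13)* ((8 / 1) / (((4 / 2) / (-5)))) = 20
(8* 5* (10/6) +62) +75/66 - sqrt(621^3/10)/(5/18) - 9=7973/66 - 16767* sqrt(690)/25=-17496.52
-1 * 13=-13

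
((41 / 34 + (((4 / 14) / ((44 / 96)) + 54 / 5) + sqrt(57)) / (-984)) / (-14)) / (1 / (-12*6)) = 11537181 / 1878415 - 3*sqrt(57) / 574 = 6.10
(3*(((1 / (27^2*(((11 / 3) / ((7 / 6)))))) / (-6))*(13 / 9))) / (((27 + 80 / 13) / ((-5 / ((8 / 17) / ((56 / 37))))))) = 703885 / 4603643748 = 0.00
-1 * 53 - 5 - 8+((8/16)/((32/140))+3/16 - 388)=-3613/8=-451.62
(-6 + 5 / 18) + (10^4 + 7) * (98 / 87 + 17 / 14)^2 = 27110139451 / 494508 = 54822.45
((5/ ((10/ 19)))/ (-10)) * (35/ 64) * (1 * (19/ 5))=-2527/ 1280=-1.97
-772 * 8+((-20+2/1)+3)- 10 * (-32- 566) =-211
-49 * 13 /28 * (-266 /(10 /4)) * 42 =508326 /5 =101665.20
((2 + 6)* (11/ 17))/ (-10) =-44/ 85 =-0.52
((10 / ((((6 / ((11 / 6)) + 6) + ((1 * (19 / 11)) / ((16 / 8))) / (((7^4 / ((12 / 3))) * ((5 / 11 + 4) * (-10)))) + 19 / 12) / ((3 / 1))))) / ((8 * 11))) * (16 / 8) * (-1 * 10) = -529420500 / 842952577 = -0.63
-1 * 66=-66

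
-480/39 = -160/13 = -12.31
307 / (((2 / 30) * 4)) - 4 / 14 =32227 / 28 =1150.96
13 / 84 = 0.15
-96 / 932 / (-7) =24 / 1631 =0.01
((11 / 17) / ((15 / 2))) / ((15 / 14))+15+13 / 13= 61508 / 3825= 16.08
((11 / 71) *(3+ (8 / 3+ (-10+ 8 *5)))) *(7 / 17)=8239 / 3621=2.28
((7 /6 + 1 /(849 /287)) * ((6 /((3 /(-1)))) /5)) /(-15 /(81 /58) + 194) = -4599 /1400284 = -0.00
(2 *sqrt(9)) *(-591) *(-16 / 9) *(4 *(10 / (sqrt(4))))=126080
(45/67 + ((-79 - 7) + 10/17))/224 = -0.38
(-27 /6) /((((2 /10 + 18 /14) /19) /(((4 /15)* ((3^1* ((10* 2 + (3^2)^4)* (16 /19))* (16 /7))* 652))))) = -380231955.69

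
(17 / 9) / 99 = 17 / 891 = 0.02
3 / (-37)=-3 / 37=-0.08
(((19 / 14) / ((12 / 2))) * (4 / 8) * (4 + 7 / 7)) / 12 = 95 / 2016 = 0.05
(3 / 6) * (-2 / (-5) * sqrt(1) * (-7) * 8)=-56 / 5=-11.20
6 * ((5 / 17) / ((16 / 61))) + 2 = 1187 / 136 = 8.73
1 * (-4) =-4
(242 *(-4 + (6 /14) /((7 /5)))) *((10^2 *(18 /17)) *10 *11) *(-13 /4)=28186587000 /833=33837439.38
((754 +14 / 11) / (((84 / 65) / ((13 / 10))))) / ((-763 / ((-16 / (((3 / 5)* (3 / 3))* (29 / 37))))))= 519499240 / 15334011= 33.88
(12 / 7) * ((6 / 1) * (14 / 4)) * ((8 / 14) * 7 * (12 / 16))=108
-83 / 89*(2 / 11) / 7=-166 / 6853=-0.02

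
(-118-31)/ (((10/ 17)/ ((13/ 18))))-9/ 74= -1219183/ 6660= -183.06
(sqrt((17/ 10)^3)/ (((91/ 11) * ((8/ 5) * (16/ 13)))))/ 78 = 187 * sqrt(170)/ 1397760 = 0.00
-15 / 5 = -3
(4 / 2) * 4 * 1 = 8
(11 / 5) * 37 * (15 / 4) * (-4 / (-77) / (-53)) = -111 / 371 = -0.30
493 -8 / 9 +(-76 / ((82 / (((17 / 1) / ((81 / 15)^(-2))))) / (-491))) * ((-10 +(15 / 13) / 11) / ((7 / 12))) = -7066361894071 / 1846845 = -3826180.27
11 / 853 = 0.01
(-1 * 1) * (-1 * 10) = 10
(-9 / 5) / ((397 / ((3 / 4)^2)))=-81 / 31760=-0.00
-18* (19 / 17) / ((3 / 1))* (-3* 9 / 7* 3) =9234 / 119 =77.60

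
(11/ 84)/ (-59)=-11/ 4956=-0.00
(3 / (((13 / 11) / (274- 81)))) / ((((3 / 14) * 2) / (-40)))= -594440 / 13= -45726.15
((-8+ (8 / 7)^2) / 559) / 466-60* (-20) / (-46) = -3829265572 / 146788369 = -26.09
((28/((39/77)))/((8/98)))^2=697540921/1521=458606.79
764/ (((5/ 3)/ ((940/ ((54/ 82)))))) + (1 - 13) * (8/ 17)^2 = 1701888656/ 2601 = 654320.90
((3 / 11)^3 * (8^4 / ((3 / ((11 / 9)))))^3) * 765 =5841155522560 / 81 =72113031142.72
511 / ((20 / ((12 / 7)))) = 219 / 5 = 43.80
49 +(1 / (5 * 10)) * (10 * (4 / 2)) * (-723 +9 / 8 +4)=-4763 / 20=-238.15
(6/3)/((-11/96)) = -192/11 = -17.45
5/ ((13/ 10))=3.85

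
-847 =-847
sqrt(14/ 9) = sqrt(14)/ 3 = 1.25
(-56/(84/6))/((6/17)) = -34/3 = -11.33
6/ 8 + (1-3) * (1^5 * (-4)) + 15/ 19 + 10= 19.54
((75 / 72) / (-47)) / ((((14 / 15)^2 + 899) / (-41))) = 76875 / 76129096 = 0.00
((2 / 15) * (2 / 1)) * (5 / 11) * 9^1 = 12 / 11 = 1.09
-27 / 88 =-0.31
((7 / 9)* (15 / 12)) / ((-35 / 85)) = -85 / 36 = -2.36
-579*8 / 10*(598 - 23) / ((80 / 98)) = -652533 / 2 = -326266.50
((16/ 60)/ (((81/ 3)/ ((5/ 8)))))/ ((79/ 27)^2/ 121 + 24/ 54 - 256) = -1089/ 45072118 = -0.00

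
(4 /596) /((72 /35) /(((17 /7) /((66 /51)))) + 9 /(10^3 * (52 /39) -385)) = 822205 /135455751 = 0.01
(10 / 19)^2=100 / 361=0.28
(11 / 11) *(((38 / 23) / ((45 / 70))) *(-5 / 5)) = -2.57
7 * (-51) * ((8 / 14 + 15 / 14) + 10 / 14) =-841.50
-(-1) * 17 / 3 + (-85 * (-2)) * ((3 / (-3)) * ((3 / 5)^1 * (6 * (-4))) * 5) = 36737 / 3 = 12245.67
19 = 19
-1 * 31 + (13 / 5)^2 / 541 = -419106 / 13525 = -30.99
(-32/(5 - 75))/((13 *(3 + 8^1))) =16/5005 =0.00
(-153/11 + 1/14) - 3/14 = -1082/77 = -14.05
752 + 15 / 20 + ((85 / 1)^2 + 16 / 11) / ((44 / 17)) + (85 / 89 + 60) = 77660521 / 21538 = 3605.74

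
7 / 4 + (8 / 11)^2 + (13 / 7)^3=1441677 / 166012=8.68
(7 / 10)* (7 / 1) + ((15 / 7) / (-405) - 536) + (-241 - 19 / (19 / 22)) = -1500859 / 1890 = -794.11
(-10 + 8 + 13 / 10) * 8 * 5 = -28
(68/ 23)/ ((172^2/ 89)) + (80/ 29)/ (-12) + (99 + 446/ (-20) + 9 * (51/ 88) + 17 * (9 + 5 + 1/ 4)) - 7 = 515965269307/ 1627933560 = 316.94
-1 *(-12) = 12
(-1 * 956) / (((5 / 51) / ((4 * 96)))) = -18722304 / 5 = -3744460.80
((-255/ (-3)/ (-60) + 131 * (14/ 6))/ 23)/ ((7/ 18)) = 34.02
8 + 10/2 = 13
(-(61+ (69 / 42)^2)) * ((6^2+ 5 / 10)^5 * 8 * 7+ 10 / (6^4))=-29350526883040495 / 127008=-231091953916.61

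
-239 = -239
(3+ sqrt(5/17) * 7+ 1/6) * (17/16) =323/96+ 7 * sqrt(85)/16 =7.40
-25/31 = -0.81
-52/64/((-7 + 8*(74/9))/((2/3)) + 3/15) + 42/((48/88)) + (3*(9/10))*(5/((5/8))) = 10454569/106040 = 98.59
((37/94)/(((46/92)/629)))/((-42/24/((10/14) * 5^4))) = -290912500/2303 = -126318.93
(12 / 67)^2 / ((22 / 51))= 3672 / 49379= 0.07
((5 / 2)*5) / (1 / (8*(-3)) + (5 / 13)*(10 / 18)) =11700 / 161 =72.67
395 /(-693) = -395 /693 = -0.57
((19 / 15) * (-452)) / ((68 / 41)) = -88027 / 255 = -345.20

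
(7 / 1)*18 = 126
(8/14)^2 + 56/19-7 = -3469/931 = -3.73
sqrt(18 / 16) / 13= 3 * sqrt(2) / 52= 0.08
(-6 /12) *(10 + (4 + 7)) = -21 /2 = -10.50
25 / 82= 0.30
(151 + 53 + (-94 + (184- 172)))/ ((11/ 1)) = 122/ 11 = 11.09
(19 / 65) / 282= 19 / 18330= 0.00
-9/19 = -0.47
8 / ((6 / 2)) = 8 / 3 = 2.67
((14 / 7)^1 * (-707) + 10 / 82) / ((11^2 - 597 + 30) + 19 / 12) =3.18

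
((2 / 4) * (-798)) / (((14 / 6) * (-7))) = 24.43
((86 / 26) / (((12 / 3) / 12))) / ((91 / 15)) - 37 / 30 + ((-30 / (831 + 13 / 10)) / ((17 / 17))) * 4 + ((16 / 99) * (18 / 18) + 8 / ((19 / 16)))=189349098457 / 26457901470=7.16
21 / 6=7 / 2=3.50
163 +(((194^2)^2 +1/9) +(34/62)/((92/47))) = 36357917549255/25668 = 1416468659.39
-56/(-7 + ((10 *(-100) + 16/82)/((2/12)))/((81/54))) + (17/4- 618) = -57605263/93860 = -613.74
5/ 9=0.56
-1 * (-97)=97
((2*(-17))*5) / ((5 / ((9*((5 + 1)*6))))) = -11016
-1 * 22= -22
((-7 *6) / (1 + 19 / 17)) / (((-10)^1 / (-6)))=-119 / 10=-11.90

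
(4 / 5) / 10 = 0.08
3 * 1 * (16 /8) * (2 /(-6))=-2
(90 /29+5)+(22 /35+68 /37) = 396951 /37555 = 10.57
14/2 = 7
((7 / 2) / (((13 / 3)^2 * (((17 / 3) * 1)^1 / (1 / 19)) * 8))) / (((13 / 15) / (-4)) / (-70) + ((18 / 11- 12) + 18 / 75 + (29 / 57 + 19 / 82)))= -44750475 / 1939772322046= -0.00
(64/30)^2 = 1024/225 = 4.55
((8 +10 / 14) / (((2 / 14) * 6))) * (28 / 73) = 854 / 219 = 3.90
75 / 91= 0.82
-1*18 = -18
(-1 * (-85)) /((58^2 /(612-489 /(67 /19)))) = 2695605 /225388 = 11.96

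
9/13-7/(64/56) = -5.43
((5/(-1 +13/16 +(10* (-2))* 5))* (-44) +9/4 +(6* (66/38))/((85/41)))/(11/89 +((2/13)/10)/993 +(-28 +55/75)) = -37565777226107/107643083642948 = -0.35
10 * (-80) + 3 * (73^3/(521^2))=-215985749/271441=-795.70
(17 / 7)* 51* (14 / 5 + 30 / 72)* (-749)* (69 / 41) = -502197.06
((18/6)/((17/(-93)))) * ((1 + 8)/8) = -2511/136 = -18.46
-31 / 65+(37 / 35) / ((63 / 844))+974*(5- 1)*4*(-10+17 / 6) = -3201067787 / 28665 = -111671.65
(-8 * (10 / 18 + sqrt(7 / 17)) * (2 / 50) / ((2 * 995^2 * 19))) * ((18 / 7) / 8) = -9 * sqrt(119) / 55961163125 - 1 / 658366625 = -0.00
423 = 423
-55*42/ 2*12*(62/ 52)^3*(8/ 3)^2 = -167057.41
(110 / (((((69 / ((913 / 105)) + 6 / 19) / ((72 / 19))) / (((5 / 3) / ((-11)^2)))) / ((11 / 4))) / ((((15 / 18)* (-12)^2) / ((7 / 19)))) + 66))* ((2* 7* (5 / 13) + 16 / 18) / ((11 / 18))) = 27780432000 / 1628020901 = 17.06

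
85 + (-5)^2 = 110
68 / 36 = 17 / 9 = 1.89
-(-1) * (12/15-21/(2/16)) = -836/5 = -167.20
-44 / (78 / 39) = -22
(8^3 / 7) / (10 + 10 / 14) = 512 / 75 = 6.83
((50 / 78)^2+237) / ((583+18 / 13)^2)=361102 / 519429681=0.00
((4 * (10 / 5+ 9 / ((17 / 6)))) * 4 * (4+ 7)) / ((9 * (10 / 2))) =15488 / 765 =20.25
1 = 1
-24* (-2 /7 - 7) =1224 /7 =174.86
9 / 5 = 1.80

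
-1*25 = -25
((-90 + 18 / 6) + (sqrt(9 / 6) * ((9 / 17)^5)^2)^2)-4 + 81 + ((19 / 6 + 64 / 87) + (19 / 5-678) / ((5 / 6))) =-7205575394850560630319367038862 / 8839703309458470236223482175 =-815.14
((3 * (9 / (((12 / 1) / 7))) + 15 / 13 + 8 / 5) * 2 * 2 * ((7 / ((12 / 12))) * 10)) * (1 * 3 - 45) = -2828868 / 13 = -217605.23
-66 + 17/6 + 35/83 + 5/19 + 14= -458735/9462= -48.48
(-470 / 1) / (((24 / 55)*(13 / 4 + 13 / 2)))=-12925 / 117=-110.47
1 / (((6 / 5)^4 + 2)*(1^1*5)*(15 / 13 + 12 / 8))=1625 / 87837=0.02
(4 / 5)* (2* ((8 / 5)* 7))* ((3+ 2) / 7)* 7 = 89.60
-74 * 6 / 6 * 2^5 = -2368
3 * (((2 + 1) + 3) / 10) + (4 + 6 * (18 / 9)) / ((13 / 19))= 25.18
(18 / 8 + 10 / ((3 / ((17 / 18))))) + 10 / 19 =12157 / 2052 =5.92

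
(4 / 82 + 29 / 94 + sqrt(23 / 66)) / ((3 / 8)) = 1836 / 1927 + 4*sqrt(1518) / 99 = 2.53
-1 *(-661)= 661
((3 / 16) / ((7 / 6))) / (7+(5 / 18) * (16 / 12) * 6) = 81 / 4648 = 0.02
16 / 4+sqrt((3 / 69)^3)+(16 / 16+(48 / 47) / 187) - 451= -3919846 / 8789+sqrt(23) / 529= -445.99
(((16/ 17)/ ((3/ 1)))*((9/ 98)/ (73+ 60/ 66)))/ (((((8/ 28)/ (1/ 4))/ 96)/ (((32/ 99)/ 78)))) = 512/ 3773133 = 0.00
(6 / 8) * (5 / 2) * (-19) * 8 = -285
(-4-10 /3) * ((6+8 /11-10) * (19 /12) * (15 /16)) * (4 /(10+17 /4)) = 10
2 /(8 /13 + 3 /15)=2.45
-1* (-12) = 12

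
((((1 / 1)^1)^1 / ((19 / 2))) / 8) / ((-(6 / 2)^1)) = -1 / 228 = -0.00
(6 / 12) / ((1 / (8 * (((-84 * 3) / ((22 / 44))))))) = -2016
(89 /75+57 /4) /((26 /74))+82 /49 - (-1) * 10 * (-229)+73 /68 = -3643933387 /1624350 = -2243.32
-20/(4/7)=-35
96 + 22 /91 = 8758 /91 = 96.24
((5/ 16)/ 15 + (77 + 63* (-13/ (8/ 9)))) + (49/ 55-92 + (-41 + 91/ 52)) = -2573243/ 2640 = -974.71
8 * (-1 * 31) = -248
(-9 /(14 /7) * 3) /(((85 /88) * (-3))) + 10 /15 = 1358 /255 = 5.33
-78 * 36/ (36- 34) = -1404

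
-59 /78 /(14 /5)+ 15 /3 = 5165 /1092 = 4.73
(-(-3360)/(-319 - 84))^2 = 11289600/162409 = 69.51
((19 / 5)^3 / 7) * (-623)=-610451 / 125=-4883.61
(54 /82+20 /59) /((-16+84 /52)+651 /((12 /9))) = 125476 /59606579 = 0.00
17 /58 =0.29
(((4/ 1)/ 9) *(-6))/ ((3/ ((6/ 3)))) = -1.78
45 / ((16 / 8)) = 45 / 2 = 22.50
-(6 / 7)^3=-216 / 343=-0.63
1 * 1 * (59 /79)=59 /79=0.75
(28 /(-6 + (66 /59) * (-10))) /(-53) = 826 /26871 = 0.03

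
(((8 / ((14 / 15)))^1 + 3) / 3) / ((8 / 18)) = 243 / 28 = 8.68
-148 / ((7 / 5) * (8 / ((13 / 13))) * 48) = -185 / 672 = -0.28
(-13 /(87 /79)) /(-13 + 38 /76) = 2054 /2175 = 0.94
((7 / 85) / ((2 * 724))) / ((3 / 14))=49 / 184620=0.00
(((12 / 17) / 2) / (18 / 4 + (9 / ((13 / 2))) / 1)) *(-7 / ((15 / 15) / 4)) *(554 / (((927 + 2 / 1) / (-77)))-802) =382304832 / 268481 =1423.95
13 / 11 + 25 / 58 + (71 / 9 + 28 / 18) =63491 / 5742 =11.06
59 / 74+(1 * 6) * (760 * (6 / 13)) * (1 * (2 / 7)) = 4054649 / 6734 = 602.12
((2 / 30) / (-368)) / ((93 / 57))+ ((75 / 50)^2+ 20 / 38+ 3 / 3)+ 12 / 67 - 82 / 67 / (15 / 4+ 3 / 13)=2383903699 / 653507280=3.65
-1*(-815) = 815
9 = 9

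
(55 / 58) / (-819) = -55 / 47502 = -0.00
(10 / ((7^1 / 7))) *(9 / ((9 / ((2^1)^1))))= 20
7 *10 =70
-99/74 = -1.34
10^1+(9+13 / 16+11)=30.81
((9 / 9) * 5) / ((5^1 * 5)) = 0.20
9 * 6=54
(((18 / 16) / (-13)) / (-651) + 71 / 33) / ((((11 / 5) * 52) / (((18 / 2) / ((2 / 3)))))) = 72109215 / 283995712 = 0.25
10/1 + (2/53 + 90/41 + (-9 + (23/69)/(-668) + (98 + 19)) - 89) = 136007303/4354692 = 31.23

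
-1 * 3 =-3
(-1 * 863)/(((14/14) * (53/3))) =-2589/53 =-48.85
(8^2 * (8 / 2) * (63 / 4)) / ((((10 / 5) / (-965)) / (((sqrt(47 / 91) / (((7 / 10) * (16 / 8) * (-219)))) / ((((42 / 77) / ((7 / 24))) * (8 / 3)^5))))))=4299075 * sqrt(4277) / 15548416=18.08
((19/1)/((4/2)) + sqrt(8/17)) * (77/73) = 154 * sqrt(34)/1241 + 1463/146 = 10.74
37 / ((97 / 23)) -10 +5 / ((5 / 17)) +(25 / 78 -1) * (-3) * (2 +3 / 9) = 155327 / 7566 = 20.53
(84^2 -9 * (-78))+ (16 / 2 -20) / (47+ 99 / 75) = 2342841 / 302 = 7757.75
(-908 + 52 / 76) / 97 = -17239 / 1843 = -9.35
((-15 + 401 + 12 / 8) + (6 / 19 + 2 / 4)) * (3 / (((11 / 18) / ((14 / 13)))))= 5577768 / 2717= 2052.91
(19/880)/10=19/8800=0.00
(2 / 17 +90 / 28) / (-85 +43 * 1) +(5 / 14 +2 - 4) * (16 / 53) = -304781 / 529788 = -0.58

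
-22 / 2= -11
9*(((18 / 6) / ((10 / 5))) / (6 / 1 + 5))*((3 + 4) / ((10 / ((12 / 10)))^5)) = 45927 / 214843750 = 0.00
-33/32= -1.03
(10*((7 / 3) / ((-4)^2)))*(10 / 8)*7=1225 / 96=12.76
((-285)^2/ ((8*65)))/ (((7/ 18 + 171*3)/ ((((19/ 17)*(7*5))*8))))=194452650/ 2042261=95.21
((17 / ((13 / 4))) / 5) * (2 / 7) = 136 / 455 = 0.30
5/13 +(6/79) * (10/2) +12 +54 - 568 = -514769/1027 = -501.24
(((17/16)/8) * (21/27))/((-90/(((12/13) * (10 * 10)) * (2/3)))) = -595/8424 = -0.07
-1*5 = -5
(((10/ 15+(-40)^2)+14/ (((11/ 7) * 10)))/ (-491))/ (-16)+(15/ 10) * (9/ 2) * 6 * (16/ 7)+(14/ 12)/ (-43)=36187386757/ 390168240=92.75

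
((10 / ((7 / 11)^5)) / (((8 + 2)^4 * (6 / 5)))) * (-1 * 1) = -161051 / 20168400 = -0.01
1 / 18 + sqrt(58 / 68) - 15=-269 / 18 + sqrt(986) / 34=-14.02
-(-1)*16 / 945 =16 / 945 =0.02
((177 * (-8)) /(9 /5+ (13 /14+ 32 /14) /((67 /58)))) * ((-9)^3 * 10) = 448270200 /199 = 2252614.07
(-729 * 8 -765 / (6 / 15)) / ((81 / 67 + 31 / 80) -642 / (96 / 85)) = 3459210 / 253189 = 13.66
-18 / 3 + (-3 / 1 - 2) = -11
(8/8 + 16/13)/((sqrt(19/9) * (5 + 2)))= 0.22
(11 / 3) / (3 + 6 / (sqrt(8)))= 22 / 9 -11 * sqrt(2) / 9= 0.72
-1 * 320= -320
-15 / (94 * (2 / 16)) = -60 / 47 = -1.28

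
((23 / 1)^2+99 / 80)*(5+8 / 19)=4369157 / 1520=2874.45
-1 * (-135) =135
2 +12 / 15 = 14 / 5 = 2.80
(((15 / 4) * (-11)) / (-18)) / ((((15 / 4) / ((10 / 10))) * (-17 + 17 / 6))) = -0.04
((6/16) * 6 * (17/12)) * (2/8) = 51/64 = 0.80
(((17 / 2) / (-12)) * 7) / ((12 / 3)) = -119 / 96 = -1.24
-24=-24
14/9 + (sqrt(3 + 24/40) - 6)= -40/9 + 3*sqrt(10)/5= -2.55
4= 4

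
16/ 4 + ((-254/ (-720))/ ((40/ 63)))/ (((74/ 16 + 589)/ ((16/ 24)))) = 5699689/ 1424700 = 4.00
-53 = -53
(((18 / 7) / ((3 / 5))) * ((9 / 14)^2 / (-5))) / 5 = -243 / 3430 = -0.07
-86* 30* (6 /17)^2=-321.38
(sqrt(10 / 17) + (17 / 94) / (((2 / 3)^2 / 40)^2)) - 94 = sqrt(170) / 17 + 64432 / 47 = 1371.66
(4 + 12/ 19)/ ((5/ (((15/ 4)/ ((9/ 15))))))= 110/ 19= 5.79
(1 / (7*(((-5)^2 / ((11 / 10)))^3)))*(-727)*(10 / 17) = -967637 / 185937500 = -0.01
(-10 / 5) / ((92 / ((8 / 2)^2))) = -8 / 23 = -0.35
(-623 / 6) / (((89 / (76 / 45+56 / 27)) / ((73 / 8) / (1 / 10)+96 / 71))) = -23379811 / 57510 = -406.53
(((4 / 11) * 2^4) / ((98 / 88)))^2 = 65536 / 2401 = 27.30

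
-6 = -6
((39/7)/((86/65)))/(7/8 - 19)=-2028/8729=-0.23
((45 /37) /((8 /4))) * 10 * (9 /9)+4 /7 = 1723 /259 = 6.65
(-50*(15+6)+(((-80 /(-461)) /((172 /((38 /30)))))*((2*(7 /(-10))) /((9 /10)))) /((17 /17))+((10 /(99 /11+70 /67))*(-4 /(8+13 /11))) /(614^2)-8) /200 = -906928034850321271 /171441650239160850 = -5.29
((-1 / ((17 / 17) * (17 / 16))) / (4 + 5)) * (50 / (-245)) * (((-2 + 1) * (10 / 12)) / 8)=-50 / 22491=-0.00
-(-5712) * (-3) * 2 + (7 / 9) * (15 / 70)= -205631 / 6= -34271.83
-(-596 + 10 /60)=595.83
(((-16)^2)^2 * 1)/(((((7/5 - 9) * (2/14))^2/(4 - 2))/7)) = 280985600/361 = 778353.46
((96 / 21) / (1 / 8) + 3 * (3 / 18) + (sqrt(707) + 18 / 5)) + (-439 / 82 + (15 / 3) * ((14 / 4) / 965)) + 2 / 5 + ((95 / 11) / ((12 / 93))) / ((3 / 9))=sqrt(707) + 576475175 / 2437204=263.12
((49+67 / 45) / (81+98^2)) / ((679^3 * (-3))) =-2272 / 409300915821525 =-0.00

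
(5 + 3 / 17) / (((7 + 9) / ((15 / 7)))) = 165 / 238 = 0.69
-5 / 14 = -0.36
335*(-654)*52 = -11392680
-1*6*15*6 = -540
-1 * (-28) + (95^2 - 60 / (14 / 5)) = 63221 / 7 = 9031.57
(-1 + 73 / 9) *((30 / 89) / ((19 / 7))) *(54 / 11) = 80640 / 18601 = 4.34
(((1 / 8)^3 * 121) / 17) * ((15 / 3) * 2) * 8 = 1.11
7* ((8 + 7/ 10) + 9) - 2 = 1219/ 10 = 121.90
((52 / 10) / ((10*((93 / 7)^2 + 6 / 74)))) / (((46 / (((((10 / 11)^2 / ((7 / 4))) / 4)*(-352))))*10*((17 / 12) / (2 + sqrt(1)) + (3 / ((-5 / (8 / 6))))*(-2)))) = -40404 / 314720615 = -0.00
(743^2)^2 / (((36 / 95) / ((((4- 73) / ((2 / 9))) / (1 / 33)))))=-65923748055612315 / 8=-8240468506951539.38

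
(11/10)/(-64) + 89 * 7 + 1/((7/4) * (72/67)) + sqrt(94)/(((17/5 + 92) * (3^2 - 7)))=5 * sqrt(94)/954 + 25140107/40320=623.57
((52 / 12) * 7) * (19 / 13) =133 / 3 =44.33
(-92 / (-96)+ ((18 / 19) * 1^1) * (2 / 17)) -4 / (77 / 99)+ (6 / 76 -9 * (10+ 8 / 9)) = -5534609 / 54264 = -101.99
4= 4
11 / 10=1.10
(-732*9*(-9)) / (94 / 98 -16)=-3942.07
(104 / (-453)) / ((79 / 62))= -6448 / 35787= -0.18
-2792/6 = -1396/3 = -465.33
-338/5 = -67.60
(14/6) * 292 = 2044/3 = 681.33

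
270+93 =363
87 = 87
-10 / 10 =-1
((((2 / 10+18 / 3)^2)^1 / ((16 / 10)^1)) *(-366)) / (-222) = 58621 / 1480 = 39.61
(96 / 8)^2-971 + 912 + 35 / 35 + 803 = 889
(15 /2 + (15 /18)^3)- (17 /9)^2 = 2923 /648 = 4.51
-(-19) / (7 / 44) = 836 / 7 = 119.43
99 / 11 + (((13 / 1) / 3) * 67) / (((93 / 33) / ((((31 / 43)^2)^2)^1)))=36.83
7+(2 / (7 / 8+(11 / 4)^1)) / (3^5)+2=63439 / 7047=9.00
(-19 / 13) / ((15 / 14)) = -266 / 195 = -1.36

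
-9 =-9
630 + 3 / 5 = 3153 / 5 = 630.60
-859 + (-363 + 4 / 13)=-15882 / 13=-1221.69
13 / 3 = 4.33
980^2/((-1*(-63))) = 137200/9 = 15244.44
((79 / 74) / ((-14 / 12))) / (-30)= 79 / 2590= 0.03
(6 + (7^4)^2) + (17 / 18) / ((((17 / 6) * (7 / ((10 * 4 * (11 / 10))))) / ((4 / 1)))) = 121061123 / 21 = 5764815.38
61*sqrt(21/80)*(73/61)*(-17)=-1241*sqrt(105)/20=-635.82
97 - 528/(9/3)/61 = 5741/61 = 94.11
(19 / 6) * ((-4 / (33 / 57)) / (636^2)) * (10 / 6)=-1805 / 20022552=-0.00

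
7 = 7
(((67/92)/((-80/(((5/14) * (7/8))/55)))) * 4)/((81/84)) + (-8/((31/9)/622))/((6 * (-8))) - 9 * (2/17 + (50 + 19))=-681928594043/1151979840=-591.96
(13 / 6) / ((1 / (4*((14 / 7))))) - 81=-191 / 3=-63.67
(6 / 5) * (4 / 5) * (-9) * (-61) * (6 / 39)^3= 105408 / 54925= 1.92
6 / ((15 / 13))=5.20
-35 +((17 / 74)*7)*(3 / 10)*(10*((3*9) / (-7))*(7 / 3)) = -5803 / 74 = -78.42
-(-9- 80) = 89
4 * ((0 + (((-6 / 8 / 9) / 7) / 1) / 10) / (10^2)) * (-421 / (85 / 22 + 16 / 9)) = 13893 / 3909500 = 0.00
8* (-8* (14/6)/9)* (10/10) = -16.59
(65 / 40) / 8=0.20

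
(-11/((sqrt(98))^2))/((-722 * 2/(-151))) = -1661/141512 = -0.01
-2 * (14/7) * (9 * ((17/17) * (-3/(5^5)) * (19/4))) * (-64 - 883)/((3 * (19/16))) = -136368/3125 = -43.64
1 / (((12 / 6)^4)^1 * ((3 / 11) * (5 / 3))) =11 / 80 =0.14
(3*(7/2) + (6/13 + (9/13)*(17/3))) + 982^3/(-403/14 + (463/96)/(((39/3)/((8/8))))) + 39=-215089759763217/6454006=-33326550.95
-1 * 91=-91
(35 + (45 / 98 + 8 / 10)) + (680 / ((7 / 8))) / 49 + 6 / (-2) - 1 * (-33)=281669 / 3430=82.12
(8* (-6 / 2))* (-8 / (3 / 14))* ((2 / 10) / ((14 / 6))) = 76.80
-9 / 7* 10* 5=-450 / 7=-64.29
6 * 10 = 60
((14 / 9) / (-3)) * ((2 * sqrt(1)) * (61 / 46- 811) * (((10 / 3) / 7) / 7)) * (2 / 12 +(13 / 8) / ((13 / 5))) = 1179425 / 26082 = 45.22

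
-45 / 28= -1.61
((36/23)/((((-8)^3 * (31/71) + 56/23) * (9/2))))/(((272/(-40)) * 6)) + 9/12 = 690601/920754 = 0.75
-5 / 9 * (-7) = 35 / 9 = 3.89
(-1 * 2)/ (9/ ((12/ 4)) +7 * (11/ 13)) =-13/ 58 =-0.22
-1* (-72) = 72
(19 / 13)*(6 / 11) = 114 / 143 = 0.80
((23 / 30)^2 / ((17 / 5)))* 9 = 1.56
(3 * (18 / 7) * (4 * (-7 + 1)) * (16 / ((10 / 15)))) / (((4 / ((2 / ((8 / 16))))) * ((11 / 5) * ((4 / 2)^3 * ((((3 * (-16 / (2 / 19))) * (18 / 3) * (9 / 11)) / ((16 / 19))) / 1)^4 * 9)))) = -106480 / 189540996247513701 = -0.00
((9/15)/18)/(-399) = -1/11970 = -0.00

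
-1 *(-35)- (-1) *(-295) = -260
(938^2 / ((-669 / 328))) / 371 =-1162.73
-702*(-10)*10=70200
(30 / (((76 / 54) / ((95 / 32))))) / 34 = 2025 / 1088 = 1.86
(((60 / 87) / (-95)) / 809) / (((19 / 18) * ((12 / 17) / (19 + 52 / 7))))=-18870 / 59285947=-0.00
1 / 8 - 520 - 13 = -4263 / 8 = -532.88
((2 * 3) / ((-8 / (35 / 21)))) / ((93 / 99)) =-165 / 124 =-1.33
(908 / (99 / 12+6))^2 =13191424 / 3249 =4060.15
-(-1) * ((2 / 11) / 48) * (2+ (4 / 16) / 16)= 43 / 5632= 0.01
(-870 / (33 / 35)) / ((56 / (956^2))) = -165650900 / 11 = -15059172.73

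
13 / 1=13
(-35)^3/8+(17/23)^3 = -521620821/97336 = -5358.97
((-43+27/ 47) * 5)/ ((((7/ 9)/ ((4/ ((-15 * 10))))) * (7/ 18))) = 18.70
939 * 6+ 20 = 5654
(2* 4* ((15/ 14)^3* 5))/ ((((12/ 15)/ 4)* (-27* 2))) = -3125/ 686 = -4.56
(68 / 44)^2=289 / 121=2.39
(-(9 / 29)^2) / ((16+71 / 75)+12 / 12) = -6075 / 1131986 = -0.01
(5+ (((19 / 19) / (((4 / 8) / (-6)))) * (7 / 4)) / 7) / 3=2 / 3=0.67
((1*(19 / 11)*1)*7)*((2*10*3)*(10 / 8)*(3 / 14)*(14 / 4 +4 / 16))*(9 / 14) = 577125 / 1232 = 468.45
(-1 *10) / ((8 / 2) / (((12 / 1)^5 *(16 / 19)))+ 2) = -1990656 / 398135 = -5.00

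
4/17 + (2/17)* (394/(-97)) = -400/1649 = -0.24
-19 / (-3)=19 / 3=6.33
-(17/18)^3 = -4913/5832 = -0.84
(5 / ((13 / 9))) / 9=5 / 13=0.38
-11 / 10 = -1.10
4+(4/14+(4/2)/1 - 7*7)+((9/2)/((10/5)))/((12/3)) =-4721/112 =-42.15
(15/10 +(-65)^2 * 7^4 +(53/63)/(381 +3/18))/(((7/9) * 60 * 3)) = 974393532443/13447560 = 72458.76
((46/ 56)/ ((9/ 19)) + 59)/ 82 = 15305/ 20664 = 0.74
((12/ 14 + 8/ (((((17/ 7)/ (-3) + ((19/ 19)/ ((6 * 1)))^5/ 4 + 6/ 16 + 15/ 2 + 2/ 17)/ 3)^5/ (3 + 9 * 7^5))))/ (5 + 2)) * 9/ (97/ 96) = 19567.23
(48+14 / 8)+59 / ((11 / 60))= 16349 / 44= 371.57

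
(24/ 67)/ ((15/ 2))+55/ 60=3877/ 4020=0.96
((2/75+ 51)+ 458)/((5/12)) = 152708/125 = 1221.66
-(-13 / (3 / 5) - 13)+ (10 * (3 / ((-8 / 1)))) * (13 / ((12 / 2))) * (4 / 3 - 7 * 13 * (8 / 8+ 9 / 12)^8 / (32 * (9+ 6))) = 8019330527 / 50331648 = 159.33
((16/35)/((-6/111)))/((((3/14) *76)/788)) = -116624/285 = -409.21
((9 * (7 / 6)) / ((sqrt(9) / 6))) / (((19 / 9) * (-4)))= -189 / 76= -2.49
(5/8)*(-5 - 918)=-4615/8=-576.88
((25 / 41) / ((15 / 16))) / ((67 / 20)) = 1600 / 8241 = 0.19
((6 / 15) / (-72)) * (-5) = 1 / 36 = 0.03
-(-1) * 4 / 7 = 4 / 7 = 0.57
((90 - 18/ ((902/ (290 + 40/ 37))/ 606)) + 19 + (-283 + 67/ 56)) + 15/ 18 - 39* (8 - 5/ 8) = -2789171521/ 700854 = -3979.68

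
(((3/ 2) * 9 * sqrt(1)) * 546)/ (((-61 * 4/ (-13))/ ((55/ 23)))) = 939.11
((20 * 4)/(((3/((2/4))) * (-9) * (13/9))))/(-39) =40/1521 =0.03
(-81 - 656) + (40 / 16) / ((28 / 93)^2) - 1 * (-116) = -930483 / 1568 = -593.42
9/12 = 3/4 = 0.75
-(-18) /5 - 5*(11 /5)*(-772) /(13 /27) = 1146654 /65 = 17640.83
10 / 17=0.59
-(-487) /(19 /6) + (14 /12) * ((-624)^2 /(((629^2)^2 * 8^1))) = 457385923253178 /2974104216739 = 153.79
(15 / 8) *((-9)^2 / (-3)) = -405 / 8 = -50.62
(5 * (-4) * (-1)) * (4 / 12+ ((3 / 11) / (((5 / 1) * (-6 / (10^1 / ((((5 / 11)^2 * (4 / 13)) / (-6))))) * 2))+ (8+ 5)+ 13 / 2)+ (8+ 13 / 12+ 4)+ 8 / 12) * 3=2272.40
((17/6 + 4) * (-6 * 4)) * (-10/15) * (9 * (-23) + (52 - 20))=-19133.33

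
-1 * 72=-72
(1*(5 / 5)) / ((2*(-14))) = -1 / 28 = -0.04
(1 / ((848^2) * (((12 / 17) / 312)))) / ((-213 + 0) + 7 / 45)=-9945 / 3443789056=-0.00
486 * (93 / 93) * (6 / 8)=729 / 2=364.50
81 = 81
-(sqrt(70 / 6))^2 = -35 / 3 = -11.67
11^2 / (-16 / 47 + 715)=5687 / 33589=0.17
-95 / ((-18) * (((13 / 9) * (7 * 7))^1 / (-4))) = -190 / 637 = -0.30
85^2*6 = 43350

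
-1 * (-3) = 3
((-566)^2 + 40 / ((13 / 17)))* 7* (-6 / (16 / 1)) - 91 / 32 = -349887055 / 416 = -841074.65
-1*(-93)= 93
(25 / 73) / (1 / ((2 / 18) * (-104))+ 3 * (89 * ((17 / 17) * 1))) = 2600 / 2026407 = 0.00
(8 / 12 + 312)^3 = 825293672 / 27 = 30566432.30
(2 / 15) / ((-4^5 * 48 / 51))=-17 / 122880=-0.00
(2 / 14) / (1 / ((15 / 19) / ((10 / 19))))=0.21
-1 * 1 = -1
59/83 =0.71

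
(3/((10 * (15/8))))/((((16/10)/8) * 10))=2/25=0.08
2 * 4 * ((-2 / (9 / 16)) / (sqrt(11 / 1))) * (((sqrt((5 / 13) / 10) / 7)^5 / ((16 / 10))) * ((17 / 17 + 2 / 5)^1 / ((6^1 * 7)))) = -2 * sqrt(286) / 10966718763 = -0.00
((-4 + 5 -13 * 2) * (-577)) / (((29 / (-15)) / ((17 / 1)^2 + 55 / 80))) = -1002898125 / 464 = -2161418.37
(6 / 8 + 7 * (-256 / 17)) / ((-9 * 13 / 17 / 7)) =106.45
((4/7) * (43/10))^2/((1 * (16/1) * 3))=1849/14700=0.13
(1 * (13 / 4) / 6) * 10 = 65 / 12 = 5.42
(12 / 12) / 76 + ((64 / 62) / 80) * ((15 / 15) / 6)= 541 / 35340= 0.02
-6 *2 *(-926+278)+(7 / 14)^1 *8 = 7780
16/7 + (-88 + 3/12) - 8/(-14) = -84.89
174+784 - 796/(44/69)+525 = 2582/11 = 234.73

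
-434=-434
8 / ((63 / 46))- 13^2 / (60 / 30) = -9911 / 126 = -78.66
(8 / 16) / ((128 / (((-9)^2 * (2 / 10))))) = 81 / 1280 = 0.06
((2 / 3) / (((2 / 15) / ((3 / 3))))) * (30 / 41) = 150 / 41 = 3.66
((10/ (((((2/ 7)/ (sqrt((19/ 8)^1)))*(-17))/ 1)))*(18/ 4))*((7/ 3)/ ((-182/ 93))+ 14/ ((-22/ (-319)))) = -1652805*sqrt(38)/ 3536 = -2881.38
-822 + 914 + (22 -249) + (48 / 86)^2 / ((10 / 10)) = -249039 / 1849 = -134.69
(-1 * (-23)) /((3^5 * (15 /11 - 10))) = -253 /23085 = -0.01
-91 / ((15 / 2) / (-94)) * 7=7983.73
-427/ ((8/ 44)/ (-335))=1573495/ 2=786747.50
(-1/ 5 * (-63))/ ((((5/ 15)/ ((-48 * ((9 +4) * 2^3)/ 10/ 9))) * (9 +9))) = -2912/ 25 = -116.48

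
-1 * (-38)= 38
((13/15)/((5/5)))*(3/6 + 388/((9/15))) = 50479/90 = 560.88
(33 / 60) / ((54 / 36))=0.37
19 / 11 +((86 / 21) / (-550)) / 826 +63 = 308758757 / 4770150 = 64.73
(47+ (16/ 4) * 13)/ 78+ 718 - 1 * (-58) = 20209/ 26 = 777.27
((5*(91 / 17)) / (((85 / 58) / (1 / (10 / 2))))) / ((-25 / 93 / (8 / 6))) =-654472 / 36125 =-18.12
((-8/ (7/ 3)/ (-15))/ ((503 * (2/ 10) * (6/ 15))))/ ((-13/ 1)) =-20/ 45773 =-0.00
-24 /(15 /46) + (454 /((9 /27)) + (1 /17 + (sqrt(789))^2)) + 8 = 177264 /85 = 2085.46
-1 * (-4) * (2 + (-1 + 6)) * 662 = 18536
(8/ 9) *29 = 232/ 9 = 25.78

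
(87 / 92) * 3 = 261 / 92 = 2.84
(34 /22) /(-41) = -17 /451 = -0.04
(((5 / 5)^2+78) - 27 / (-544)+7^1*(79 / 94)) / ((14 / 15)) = 32573355 / 357952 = 91.00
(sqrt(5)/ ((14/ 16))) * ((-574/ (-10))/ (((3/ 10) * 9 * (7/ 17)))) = 11152 * sqrt(5)/ 189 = 131.94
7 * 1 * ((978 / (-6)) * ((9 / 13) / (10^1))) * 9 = -92421 / 130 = -710.93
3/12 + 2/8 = 1/2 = 0.50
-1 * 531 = -531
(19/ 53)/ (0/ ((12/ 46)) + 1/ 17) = 323/ 53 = 6.09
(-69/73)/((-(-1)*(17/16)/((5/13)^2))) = -27600/209729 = -0.13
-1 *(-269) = 269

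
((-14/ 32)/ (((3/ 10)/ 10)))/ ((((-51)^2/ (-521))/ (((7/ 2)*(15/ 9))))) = 3191125/ 187272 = 17.04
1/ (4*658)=1/ 2632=0.00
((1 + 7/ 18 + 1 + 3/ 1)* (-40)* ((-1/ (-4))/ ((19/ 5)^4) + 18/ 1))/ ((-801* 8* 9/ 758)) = 1724871616655/ 33821427204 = 51.00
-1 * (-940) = 940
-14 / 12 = -7 / 6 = -1.17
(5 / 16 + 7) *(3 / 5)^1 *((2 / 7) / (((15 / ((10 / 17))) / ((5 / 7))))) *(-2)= -117 / 1666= -0.07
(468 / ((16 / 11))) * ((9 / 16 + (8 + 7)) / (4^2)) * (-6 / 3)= -320463 / 512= -625.90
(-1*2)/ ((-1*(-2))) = -1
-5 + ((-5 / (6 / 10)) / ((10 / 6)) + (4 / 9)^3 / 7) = -9.99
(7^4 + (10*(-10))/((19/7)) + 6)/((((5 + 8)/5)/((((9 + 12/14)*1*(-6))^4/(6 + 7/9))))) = 59531216586791760/36175867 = 1645605800.87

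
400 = 400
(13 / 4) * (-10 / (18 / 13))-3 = -953 / 36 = -26.47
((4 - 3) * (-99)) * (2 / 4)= -99 / 2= -49.50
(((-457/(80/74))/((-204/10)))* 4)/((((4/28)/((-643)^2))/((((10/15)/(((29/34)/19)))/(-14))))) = -132829173679/522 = -254462018.54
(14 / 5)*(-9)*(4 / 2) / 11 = -252 / 55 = -4.58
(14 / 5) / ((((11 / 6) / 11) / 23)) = 1932 / 5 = 386.40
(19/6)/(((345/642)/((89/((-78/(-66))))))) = 1990307/4485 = 443.77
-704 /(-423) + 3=4.66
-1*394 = -394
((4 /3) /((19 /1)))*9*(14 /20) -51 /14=-4257 /1330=-3.20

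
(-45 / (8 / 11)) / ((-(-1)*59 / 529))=-261855 / 472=-554.78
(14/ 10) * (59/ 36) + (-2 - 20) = -3547/ 180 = -19.71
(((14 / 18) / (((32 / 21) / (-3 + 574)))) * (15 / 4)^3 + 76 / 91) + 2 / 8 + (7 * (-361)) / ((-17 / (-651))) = -257892320131 / 3168256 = -81398.83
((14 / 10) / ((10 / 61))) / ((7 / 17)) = 1037 / 50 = 20.74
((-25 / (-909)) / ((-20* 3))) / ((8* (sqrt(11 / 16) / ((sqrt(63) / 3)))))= -0.00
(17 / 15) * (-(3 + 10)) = -14.73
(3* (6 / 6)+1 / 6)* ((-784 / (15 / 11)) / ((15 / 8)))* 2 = -1310848 / 675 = -1942.00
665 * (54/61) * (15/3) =179550/61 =2943.44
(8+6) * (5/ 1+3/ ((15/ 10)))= 98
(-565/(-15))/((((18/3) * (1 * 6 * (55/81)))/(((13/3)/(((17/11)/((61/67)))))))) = 89609/22780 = 3.93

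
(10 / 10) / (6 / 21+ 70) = 7 / 492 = 0.01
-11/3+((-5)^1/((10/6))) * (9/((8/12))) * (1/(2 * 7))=-551/84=-6.56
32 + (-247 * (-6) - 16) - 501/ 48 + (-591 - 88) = 12937/ 16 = 808.56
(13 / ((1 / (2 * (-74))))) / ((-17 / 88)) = 9959.53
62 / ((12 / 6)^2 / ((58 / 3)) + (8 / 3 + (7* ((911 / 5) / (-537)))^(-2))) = 219353099826 / 10793734825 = 20.32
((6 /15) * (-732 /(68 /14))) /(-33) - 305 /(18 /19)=-5387581 /16830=-320.12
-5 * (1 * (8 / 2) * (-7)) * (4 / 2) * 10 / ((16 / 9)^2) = 14175 / 16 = 885.94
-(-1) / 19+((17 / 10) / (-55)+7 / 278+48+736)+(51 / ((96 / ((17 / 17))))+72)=856.58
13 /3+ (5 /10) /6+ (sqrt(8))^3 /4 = 53 /12+ 4 * sqrt(2) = 10.07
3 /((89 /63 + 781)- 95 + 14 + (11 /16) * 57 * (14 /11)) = 1512 /378649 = 0.00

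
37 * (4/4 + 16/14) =555/7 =79.29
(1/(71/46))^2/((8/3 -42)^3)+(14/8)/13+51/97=3448600038683/5222131578716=0.66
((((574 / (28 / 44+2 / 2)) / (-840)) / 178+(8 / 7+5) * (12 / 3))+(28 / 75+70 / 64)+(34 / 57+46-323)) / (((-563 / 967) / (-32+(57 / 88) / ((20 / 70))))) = -29448121933522037 / 2303158233600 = -12785.97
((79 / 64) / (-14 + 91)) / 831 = 79 / 4095168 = 0.00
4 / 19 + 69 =1315 / 19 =69.21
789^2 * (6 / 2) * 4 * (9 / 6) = 11205378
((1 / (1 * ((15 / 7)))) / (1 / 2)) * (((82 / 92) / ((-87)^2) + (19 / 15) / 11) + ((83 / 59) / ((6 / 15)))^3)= 4803089045598109 / 117987586110900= 40.71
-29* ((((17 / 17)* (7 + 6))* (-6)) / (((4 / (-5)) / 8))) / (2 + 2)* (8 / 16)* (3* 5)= -84825 / 2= -42412.50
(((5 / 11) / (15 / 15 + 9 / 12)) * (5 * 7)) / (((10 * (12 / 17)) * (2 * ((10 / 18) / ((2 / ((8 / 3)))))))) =153 / 176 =0.87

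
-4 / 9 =-0.44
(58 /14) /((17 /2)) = 0.49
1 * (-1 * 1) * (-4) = 4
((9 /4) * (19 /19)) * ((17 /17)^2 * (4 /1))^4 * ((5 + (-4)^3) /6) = -5664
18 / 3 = 6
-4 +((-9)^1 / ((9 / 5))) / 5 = -5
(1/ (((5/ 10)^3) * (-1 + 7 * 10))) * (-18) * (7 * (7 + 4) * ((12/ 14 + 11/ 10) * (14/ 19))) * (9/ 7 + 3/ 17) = -12586464/ 37145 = -338.85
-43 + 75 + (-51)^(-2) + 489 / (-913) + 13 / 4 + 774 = 7681862077 / 9498852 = 808.71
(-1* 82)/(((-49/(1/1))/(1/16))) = 41/392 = 0.10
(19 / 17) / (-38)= -1 / 34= -0.03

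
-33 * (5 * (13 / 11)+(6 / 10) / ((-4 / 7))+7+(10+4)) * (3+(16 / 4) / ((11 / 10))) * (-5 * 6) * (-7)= -26163711 / 22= -1189259.59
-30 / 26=-15 / 13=-1.15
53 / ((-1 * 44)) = -53 / 44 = -1.20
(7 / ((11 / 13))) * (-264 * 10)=-21840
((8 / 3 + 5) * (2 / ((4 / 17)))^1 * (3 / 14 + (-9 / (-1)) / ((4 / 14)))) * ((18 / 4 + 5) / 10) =274873 / 140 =1963.38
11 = 11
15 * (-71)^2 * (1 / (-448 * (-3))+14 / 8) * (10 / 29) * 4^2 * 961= 284971888825 / 406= 701901204.00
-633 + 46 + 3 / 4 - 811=-5589 / 4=-1397.25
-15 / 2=-7.50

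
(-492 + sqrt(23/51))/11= -492/11 + sqrt(1173)/561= -44.67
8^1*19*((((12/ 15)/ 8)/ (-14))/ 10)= -19/ 175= -0.11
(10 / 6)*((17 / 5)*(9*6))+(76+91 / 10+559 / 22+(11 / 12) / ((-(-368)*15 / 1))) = 60697061 / 145728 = 416.51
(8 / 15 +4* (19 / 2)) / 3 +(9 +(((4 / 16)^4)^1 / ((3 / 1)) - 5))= 194063 / 11520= 16.85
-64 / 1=-64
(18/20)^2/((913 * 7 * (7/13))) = 1053/4473700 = 0.00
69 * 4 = 276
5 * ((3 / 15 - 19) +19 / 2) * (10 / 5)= -93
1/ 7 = 0.14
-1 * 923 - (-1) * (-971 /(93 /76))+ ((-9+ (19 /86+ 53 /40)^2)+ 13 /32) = -473971056617 /275131200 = -1722.71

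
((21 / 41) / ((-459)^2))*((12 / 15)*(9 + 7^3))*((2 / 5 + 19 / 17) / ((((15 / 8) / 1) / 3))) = 3390464 / 2039509125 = 0.00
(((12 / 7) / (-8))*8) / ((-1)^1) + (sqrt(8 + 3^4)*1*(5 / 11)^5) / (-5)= 12 / 7-625*sqrt(89) / 161051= 1.68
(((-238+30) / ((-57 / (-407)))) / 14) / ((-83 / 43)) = 1820104 / 33117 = 54.96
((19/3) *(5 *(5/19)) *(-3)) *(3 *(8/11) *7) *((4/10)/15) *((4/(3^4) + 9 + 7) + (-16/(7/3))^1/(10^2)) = -3624448/22275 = -162.71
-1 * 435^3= -82312875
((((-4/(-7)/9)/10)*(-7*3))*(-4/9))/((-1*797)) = -8/107595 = -0.00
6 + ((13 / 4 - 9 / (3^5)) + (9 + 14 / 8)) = 539 / 27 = 19.96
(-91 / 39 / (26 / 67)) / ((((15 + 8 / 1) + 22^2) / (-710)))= 166495 / 19773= 8.42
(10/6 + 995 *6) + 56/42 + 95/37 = 5975.57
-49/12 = -4.08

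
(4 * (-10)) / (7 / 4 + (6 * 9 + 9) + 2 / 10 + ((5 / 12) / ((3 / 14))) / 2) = -3600 / 5933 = -0.61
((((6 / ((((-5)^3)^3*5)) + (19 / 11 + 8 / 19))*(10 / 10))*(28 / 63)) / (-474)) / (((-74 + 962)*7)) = -0.00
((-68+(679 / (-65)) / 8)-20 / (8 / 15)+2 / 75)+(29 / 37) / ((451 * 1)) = -13897992299 / 130158600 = -106.78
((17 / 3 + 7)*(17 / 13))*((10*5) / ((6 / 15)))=80750 / 39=2070.51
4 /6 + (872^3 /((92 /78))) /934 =19394375786 /32223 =601879.89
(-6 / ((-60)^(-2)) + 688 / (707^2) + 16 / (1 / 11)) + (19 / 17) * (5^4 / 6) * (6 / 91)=-2365788949523 / 110466629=-21416.32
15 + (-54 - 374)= -413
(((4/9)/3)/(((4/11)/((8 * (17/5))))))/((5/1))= 1496/675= 2.22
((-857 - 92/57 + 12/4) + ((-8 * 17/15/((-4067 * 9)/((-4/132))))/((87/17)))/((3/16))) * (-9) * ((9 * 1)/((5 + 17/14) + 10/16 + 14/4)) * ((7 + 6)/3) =7995161342791792/275253435765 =29046.55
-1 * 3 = -3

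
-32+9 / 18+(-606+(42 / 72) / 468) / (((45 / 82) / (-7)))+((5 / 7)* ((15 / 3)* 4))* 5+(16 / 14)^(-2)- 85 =7685.54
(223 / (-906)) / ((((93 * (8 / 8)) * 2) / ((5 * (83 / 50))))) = -18509 / 1685160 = -0.01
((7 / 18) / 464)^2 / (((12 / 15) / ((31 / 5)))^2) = 47089 / 1116094464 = 0.00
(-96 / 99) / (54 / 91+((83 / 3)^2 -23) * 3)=-91 / 209077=-0.00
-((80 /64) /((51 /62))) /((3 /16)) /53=-1240 /8109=-0.15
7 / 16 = 0.44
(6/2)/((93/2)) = 2/31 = 0.06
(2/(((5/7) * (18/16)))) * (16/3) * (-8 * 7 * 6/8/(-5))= 25088/225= 111.50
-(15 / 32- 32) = 1009 / 32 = 31.53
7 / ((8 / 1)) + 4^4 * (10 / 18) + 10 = 11023 / 72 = 153.10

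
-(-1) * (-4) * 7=-28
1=1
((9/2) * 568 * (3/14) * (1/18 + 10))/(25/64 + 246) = 2467392/110383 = 22.35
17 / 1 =17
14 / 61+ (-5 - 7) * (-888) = 650030 / 61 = 10656.23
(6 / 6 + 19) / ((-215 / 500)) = -2000 / 43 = -46.51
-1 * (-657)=657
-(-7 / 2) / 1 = 7 / 2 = 3.50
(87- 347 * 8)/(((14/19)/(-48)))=1226184/7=175169.14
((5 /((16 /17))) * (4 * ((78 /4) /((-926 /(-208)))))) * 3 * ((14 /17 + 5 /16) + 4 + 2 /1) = 14761305 /7408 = 1992.62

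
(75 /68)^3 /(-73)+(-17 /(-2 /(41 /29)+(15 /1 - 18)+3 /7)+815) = 2689058312763 /3282355648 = 819.25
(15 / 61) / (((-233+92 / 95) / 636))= -906300 / 1344623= -0.67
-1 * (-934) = 934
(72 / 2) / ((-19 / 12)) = -432 / 19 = -22.74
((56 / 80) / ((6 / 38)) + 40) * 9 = 3999 / 10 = 399.90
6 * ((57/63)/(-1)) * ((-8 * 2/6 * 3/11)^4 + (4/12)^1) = -146186/43923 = -3.33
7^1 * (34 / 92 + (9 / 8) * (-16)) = -5677 / 46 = -123.41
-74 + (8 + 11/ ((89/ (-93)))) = -6897/ 89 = -77.49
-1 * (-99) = 99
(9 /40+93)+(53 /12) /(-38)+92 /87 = 259428 /2755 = 94.17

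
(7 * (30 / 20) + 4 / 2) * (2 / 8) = 25 / 8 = 3.12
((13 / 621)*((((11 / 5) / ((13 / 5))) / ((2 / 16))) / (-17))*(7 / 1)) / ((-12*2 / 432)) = 1232 / 1173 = 1.05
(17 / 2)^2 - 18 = 217 / 4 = 54.25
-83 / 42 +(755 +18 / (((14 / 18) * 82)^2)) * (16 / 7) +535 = 7814134915 / 3459498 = 2258.75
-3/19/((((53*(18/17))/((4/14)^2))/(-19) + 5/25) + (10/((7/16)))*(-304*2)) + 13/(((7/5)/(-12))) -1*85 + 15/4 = -192.68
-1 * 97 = -97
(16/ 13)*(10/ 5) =32/ 13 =2.46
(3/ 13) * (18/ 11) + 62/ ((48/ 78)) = 57845/ 572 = 101.13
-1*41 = -41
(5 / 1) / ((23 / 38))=190 / 23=8.26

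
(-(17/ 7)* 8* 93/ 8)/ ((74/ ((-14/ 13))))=1581/ 481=3.29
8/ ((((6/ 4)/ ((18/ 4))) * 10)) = 12/ 5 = 2.40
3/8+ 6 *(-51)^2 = 124851/8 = 15606.38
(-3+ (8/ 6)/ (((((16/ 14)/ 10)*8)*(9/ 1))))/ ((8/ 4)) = -613/ 432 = -1.42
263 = 263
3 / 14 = 0.21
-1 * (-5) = 5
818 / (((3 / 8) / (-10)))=-65440 / 3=-21813.33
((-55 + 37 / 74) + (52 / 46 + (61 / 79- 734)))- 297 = -3937793 / 3634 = -1083.60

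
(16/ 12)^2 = 16/ 9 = 1.78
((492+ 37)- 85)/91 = 444/91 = 4.88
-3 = -3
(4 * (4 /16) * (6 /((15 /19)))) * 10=76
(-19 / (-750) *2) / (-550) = -19 / 206250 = -0.00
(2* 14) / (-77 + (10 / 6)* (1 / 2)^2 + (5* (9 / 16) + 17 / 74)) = -49728 / 130609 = -0.38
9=9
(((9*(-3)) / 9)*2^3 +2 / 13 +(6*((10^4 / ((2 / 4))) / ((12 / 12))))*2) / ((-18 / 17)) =-26517365 / 117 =-226644.15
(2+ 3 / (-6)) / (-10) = -3 / 20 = -0.15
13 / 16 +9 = 157 / 16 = 9.81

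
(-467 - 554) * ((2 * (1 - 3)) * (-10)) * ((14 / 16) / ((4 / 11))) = -393085 / 4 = -98271.25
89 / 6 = 14.83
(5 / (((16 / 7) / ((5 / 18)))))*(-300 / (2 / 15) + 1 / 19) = -7481075 / 5472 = -1367.16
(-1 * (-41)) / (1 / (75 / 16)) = 3075 / 16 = 192.19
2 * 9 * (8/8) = 18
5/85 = 0.06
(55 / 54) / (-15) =-11 / 162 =-0.07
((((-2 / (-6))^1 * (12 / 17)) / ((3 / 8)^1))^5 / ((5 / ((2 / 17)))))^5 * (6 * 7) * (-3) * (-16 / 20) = 76223250190290215815795912064716079366144 / 12052482953723044126058492198998872420742611095671875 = 0.00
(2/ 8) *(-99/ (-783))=11/ 348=0.03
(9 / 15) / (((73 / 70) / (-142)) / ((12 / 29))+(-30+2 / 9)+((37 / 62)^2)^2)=-99141826392 / 4902346960193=-0.02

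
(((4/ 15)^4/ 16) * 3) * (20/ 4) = 16/ 3375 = 0.00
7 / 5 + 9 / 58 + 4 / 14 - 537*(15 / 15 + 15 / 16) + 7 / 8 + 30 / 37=-623058963 / 600880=-1036.91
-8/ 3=-2.67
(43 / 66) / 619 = 43 / 40854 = 0.00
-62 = -62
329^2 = 108241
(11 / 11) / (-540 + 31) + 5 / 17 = 2528 / 8653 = 0.29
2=2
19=19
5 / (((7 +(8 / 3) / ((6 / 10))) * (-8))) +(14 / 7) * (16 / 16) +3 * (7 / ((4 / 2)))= 10255 / 824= 12.45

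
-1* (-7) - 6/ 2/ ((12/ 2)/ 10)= 2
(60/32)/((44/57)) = 855/352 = 2.43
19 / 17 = 1.12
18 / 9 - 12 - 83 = -93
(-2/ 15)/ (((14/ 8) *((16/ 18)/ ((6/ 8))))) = -9/ 140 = -0.06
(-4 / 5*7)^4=614656 / 625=983.45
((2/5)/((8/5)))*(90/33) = 0.68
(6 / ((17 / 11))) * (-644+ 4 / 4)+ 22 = -2474.35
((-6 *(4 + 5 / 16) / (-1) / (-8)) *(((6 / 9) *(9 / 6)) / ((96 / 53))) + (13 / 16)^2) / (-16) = 2305 / 32768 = 0.07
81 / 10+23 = 311 / 10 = 31.10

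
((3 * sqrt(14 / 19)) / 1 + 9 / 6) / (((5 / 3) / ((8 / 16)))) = 9 / 20 + 9 * sqrt(266) / 190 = 1.22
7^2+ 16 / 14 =351 / 7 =50.14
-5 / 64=-0.08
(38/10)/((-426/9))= -57/710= -0.08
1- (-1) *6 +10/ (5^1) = 9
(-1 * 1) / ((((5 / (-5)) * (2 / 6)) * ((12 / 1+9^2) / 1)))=1 / 31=0.03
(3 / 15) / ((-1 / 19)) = -19 / 5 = -3.80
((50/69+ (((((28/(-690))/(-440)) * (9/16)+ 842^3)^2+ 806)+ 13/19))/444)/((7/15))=3328345578888077618710087730737/1935288047616000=1719819219153513.94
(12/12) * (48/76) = 12/19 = 0.63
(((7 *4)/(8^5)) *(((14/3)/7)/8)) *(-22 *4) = -77/12288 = -0.01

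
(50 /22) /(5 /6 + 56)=150 /3751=0.04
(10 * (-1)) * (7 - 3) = -40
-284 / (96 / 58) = -2059 / 12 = -171.58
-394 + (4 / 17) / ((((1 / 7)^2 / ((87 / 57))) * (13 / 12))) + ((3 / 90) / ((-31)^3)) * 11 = -1417632784729 / 3752772270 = -377.76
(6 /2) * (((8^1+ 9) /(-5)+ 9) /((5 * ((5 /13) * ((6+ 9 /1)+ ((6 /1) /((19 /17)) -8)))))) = 20748 /29375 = 0.71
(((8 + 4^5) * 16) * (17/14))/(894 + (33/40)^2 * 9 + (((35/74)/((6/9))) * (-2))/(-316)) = 218799411200/9822699887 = 22.27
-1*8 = -8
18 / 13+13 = 187 / 13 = 14.38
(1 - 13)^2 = 144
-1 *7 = -7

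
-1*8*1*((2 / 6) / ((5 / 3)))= -8 / 5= -1.60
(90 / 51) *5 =150 / 17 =8.82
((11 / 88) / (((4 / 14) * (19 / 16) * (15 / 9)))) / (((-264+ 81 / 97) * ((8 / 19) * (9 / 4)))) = -679 / 765810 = -0.00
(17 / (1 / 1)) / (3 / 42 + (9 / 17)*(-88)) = -4046 / 11071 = -0.37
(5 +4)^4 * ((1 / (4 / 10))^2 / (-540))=-1215 / 16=-75.94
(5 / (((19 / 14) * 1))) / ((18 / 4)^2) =280 / 1539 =0.18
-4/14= -2/7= -0.29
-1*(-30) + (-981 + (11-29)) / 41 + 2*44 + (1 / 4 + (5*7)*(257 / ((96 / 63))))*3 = 23357917 / 1312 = 17803.29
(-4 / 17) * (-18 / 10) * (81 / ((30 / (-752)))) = -365472 / 425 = -859.93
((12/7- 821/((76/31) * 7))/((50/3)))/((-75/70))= 24539/9500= 2.58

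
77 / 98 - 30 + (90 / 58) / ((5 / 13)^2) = -38011 / 2030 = -18.72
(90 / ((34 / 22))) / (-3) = -330 / 17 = -19.41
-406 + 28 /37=-14994 /37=-405.24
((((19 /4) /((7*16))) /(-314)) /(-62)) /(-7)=-19 /61051648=-0.00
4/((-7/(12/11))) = -48/77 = -0.62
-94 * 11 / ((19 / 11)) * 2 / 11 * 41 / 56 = -21197 / 266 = -79.69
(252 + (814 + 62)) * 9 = 10152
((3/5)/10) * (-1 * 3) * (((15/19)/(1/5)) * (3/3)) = -27/38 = -0.71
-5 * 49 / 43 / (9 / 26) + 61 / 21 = -36721 / 2709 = -13.56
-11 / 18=-0.61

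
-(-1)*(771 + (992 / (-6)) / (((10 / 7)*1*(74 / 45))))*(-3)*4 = -311076 / 37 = -8407.46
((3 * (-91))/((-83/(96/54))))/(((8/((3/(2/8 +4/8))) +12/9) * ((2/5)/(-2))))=-728/83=-8.77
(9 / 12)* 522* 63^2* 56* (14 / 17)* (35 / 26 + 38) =623124125316 / 221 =2819566177.90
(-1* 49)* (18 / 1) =-882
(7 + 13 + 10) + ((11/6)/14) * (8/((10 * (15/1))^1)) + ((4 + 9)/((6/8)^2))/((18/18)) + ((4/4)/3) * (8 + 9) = 30862/525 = 58.78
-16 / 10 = -8 / 5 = -1.60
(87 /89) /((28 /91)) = 1131 /356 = 3.18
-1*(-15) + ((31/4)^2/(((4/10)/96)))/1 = 14430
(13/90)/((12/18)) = 13/60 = 0.22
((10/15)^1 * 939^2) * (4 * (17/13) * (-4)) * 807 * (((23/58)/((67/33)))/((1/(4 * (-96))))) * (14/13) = 263240922766897152/328367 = 801666801983.44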